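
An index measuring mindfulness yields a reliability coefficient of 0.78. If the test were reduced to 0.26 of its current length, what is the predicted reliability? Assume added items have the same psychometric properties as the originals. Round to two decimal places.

Apply the Spearman-Brown prophecy formula, r' = nr / [1 + (n − 1)r]:
r_new = 0.26·0.78 / [1 + (0.26 − 1)·0.78]
     = 0.2028 / 0.4228 = 0.4797

0.48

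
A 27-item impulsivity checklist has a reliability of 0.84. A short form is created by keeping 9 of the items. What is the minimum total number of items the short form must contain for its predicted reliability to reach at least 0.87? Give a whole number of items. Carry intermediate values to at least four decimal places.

First, r for the 9-item form: n = 9/27 = 0.3333, so r_9 = 0.3333·0.84/(1 + (0.3333 − 1)·0.84) = 0.6363
Then solve for n' with r_old = 0.6363, r_target = 0.87: n' = 0.87(1 − 0.6363)/[0.6363(1 − 0.87)] = 3.8252
Items = 3.8252 × 9 ≈ 34.43 → 35

35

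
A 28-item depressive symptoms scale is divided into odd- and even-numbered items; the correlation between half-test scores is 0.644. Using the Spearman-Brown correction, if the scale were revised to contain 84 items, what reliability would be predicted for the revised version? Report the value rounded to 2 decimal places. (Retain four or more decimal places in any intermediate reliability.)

Full-test reliability from the split-half r: r_full = 2(0.644)/(1 + 0.644) = 0.7835
Length factor from 28 to 84 items: n = 84/28 = 3.0000
r_new = n·r_full / (1 + (n − 1)·r_full) = 2.3505 / 2.5670 ≈ 0.9157

0.92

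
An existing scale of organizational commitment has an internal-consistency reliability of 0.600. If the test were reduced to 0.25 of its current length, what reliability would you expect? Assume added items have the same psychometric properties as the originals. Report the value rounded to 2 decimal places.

By Spearman-Brown, r_new = n r / (1 + (n − 1) r).
r_new = 0.25·0.600 / [1 + (0.25 − 1)·0.600]
r_new = 0.1500 / 0.5500 ≈ 0.2727

0.27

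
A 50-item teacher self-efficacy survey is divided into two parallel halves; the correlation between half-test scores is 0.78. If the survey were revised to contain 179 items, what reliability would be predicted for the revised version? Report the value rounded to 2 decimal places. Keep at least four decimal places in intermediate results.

0.96

Spearman-Brown correction (n = 2): r_full = 2·0.78/(1 + 0.78) = 0.8764
Then adjust to 179 items: n = 179/50 = 3.5800
r_new = n·r_full / (1 + (n − 1)·r_full) = 3.1375 / 3.2611 ≈ 0.9621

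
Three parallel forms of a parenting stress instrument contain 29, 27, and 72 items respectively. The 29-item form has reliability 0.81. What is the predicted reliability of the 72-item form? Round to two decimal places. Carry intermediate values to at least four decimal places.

0.91

The 27-item form is not needed; work directly from the 29-item form with n = 72/29 = 2.4828.
r_{72} = n·r / (1 + (n − 1)·r) = 2.0111 / 2.2011 ≈ 0.9137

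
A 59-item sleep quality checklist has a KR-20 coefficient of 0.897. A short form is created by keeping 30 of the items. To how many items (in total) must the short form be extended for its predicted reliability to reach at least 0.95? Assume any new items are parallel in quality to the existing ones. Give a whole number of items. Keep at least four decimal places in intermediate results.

129

Short-form reliability: n = 30/59 = 0.5085; r_30 = n·r/(1+(n−1)r) ≈ 0.8158
Length factor from the short form to reach 0.95: n' = 0.95(1 − 0.8158) / [0.8158(1 − 0.95)] ≈ 4.2900
Items = 4.2900 × 30 ≈ 128.70 → 129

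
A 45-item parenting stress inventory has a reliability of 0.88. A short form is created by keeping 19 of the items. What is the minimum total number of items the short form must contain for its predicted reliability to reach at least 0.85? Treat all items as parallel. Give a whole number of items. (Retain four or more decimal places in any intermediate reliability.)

First, r for the 19-item form: n = 19/45 = 0.4222, so r_19 = 0.4222·0.88/(1 + (0.4222 − 1)·0.88) = 0.7559
Length factor from the short form to reach 0.85: n' = 0.85(1 − 0.7559) / [0.7559(1 − 0.85)] ≈ 1.8299
Items = 1.8299 × 19 ≈ 34.77 → 35

35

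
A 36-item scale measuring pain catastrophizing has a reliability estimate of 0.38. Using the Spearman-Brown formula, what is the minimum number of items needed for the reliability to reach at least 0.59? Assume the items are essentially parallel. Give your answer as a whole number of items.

85

n = [0.59 × 0.62] / [0.38 × 0.41]
n = 0.3658 / 0.1558 ≈ 2.3479
2.3479 × 36 = 84.52 → 85 items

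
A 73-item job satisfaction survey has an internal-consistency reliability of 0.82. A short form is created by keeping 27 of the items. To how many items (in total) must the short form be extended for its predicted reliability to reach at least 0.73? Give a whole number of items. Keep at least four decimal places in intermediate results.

Short-form reliability: n = 27/73 = 0.3699; r_27 = n·r/(1+(n−1)r) ≈ 0.6276
Then solve for n' with r_old = 0.6276, r_target = 0.73: n' = 0.73(1 − 0.6276)/[0.6276(1 − 0.73)] = 1.6043
Items = 1.6043 × 27 ≈ 43.32 → 44

44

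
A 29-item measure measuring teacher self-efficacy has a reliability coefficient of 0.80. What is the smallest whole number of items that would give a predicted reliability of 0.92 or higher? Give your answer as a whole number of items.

Rearranging the Spearman-Brown formula for n,
n = r_target (1 − r_old) / [ r_old (1 − r_target) ]
n = 0.92(1 − 0.80) / [0.80(1 − 0.92)]
  = 0.1840 / 0.0640 = 2.8750
Items needed = n × 29 = 2.8750 × 29 ≈ 83.38 → round up to 84

84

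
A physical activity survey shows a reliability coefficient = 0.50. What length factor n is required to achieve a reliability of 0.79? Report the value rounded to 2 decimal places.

Spearman-Brown solved for the length factor n:
n = r*(1 − r) / [ r (1 − r*) ]
n = 0.79 × (1 − 0.50) / [ 0.50 × (1 − 0.79) ]
n = 0.3950 / 0.1050 ≈ 3.7619

3.76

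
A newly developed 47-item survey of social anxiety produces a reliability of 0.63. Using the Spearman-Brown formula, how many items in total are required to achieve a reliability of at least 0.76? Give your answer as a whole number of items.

88

n = 0.76 × (1 − 0.63) / [ 0.63 × (1 − 0.76) ]
n = 0.2812 / 0.1512 ≈ 1.8598
1.8598 × 47 = 87.41 → 88 items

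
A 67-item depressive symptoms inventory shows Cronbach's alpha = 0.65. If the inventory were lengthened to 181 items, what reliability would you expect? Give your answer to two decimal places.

The new length is 181/67 = 2.7015 times the old.
Spearman-Brown: r_new = n·r / (1 + (n − 1)·r)
r_new = (2.7015 × 0.65) / (1 + (2.7015 − 1) × 0.65)
     = 1.7560 / 2.1060 = 0.8338

0.83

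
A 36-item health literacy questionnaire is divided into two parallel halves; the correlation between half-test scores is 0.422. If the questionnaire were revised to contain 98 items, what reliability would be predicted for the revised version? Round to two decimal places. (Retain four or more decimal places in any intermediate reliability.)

0.80

Spearman-Brown correction (n = 2): r_full = 2·0.422/(1 + 0.422) = 0.5935
Length factor from 36 to 98 items: n = 98/36 = 2.7222
r_new = n·r_full / (1 + (n − 1)·r_full) = 1.6156 / 2.0221 ≈ 0.7990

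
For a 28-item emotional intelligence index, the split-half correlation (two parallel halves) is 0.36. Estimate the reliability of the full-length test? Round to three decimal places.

0.529

Apply the Spearman-Brown correction with n = 2:
r_full = 2(0.36) / (1 + 0.36)
r_full = 0.7200 / 1.3600 ≈ 0.5294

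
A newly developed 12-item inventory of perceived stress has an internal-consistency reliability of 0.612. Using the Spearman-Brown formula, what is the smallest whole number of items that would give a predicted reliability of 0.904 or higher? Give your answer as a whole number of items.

n = 0.904 × (1 − 0.612) / [ 0.612 × (1 − 0.904) ]
n = 0.350752 / 0.058752 ≈ 5.9700
Items needed = n × 12 = 5.9700 × 12 ≈ 71.64 → round up to 72

72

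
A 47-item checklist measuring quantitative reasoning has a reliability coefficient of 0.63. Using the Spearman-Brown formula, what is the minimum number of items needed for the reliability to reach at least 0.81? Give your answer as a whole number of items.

Spearman-Brown solved for the length factor n:
n = r*(1 − r) / [ r (1 − r*) ]
n = 0.81(1 − 0.63) / [0.63(1 − 0.81)]
n = 0.2997 / 0.1197 ≈ 2.5038
Items needed = n × 47 = 2.5038 × 47 ≈ 117.68 → round up to 118

118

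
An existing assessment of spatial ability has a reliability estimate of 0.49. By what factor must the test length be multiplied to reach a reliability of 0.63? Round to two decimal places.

Invert Spearman-Brown to solve for n:
n = r_target (1 − r_old) / [ r_old (1 − r_target) ]
n = [0.63 × 0.51] / [0.49 × 0.37]
  = 0.3213 / 0.1813 = 1.7722

1.77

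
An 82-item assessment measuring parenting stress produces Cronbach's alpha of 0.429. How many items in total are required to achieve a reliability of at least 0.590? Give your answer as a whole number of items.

n = 0.590(1 − 0.429) / [0.429(1 − 0.590)]
n = 0.336890 / 0.175890 ≈ 1.9153
1.9153 × 82 = 157.05 → 158 items

158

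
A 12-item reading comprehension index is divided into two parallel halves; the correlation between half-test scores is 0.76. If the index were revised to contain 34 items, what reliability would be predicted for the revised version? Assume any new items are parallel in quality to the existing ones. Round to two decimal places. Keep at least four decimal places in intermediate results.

0.95

Full-test reliability from the split-half r: r_full = 2(0.76)/(1 + 0.76) = 0.8636
Then adjust to 34 items: n = 34/12 = 2.8333
r_new = n·r_full / (1 + (n − 1)·r_full) = 2.4468 / 2.5832 ≈ 0.9472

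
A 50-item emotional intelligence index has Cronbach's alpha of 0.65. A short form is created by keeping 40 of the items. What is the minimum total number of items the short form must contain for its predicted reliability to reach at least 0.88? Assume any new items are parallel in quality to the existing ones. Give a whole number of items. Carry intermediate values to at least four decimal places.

198

Short-form reliability: n = 40/50 = 0.8000; r_40 = n·r/(1+(n−1)r) ≈ 0.5977
Then solve for n' with r_old = 0.5977, r_target = 0.88: n' = 0.88(1 − 0.5977)/[0.5977(1 − 0.88)] = 4.9359
Items = 4.9359 × 40 ≈ 197.44 → 198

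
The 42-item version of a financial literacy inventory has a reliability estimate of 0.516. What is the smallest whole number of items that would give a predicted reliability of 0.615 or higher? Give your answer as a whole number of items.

Invert Spearman-Brown to solve for n:
n = r*(1 − r) / [ r (1 − r*) ]
n = 0.615 × (1 − 0.516) / [ 0.516 × (1 − 0.615) ]
n = 0.297660 / 0.198660 ≈ 1.4983
1.4983 × 42 = 62.93 → 63 items

63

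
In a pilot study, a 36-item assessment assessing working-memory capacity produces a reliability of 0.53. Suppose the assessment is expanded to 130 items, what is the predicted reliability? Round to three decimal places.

The new length is 130/36 = 3.6111 times the old.
r_new = (3.6111 × 0.53) / (1 + (3.6111 − 1) × 0.53)
     = 1.9139 / 2.3839 = 0.8028

0.803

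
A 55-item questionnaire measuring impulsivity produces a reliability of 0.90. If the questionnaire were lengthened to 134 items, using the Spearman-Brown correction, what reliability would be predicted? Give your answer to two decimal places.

0.96

Length ratio n = 134/55 = 2.4364
r_new = (2.4364 × 0.90) / (1 + (2.4364 − 1) × 0.90)
     = 2.1928 / 2.2928 = 0.9564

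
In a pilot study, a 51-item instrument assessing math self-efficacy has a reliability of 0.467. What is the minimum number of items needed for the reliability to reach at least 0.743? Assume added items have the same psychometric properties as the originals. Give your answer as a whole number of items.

169

n = [0.743 × 0.533] / [0.467 × 0.257]
  = 0.396019 / 0.120019 = 3.2996
So the test needs 3.2996 × 51 ≈ 168.28 items; rounding up, 169.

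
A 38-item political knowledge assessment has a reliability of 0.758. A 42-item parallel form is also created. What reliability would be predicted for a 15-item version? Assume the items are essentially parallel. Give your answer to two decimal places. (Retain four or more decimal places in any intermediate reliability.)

0.55

Only the ratio of lengths matters: n = 15/38 = 0.3947
r_{15} = n·r / (1 + (n − 1)·r) = 0.2992 / 0.5412 ≈ 0.5528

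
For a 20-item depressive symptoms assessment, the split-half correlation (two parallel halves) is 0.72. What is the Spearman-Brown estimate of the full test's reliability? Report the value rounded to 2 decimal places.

0.84

Apply the Spearman-Brown correction with n = 2:
r_full = 2r_hh / (1 + r_hh) = 2 × 0.72 / (1 + 0.72)
r_full = 1.4400 / 1.7200 ≈ 0.8372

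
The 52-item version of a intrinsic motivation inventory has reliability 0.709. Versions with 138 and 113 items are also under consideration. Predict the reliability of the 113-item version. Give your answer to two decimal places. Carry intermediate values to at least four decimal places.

0.84

The 138-item form is not needed; work directly from the 52-item form with n = 113/52 = 2.1731.
r_{113} = n·r / (1 + (n − 1)·r) = 1.5407 / 1.8317 ≈ 0.8411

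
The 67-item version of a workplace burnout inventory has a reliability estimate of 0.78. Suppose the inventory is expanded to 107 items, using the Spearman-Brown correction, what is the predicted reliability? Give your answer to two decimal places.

0.85

Length ratio n = 107/67 = 1.597
By Spearman-Brown, r_new = n r / (1 + (n − 1) r).
r_new = 1.597·0.78 / [1 + (1.597 − 1)·0.78]
     = 1.2457 / 1.4657 = 0.8499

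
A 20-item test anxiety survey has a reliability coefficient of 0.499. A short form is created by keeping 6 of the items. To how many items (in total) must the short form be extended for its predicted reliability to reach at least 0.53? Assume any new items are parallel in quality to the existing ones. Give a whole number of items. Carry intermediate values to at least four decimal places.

Short-form reliability: n = 6/20 = 0.3000; r_6 = n·r/(1+(n−1)r) ≈ 0.2301
Length factor from the short form to reach 0.53: n' = 0.53(1 − 0.2301) / [0.2301(1 − 0.53)] ≈ 3.7731
Total items = 3.7731 × 6 = 22.64, rounded up to 23.

23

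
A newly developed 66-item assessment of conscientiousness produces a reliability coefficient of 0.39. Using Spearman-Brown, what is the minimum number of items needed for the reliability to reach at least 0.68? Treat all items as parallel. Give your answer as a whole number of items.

220

Rearranging the Spearman-Brown formula for n,
n = r*(1 − r) / [ r (1 − r*) ]
n = [0.68 × 0.61] / [0.39 × 0.32]
  = 0.4148 / 0.1248 = 3.3237
3.3237 × 66 = 219.36 → 220 items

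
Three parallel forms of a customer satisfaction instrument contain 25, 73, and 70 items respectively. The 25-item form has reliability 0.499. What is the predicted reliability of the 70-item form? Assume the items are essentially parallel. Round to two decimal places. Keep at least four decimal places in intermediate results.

0.74

The 73-item form is not needed; work directly from the 25-item form with n = 70/25 = 2.8000.
r_{70} = n·r / (1 + (n − 1)·r) = 1.3972 / 1.8982 ≈ 0.7361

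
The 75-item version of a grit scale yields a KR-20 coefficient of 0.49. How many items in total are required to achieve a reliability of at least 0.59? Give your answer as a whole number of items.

113

Invert Spearman-Brown to solve for n:
n = r*(1 − r) / [ r (1 − r*) ]
n = [0.59 × 0.51] / [0.49 × 0.41]
  = 0.3009 / 0.2009 = 1.4978
Items needed = n × 75 = 1.4978 × 75 ≈ 112.34 → round up to 113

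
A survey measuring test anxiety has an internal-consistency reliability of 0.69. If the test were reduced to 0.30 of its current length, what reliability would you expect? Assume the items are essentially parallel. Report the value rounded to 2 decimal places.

By Spearman-Brown, r_new = n r / (1 + (n − 1) r).
r_new = 0.3·0.69 / [1 + (0.3 − 1)·0.69]
r_new = 0.2070 / 0.5170 ≈ 0.4004

0.40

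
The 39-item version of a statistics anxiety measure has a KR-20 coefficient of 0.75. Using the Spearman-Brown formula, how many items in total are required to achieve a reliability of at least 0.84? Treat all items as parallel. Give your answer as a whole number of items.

Spearman-Brown solved for the length factor n:
n = r*(1 − r) / [ r (1 − r*) ]
n = 0.84(1 − 0.75) / [0.75(1 − 0.84)]
  = 0.2100 / 0.1200 = 1.7500
Items needed = n × 39 = 1.7500 × 39 ≈ 68.25 → round up to 69

69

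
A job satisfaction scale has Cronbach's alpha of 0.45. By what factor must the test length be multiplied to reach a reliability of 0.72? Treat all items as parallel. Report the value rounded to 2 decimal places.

n = 0.72(1 − 0.45) / [0.45(1 − 0.72)]
  = 0.3960 / 0.1260 = 3.1429

3.14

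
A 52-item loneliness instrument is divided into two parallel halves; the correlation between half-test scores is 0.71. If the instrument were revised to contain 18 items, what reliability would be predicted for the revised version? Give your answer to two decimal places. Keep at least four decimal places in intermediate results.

Spearman-Brown correction (n = 2): r_full = 2·0.71/(1 + 0.71) = 0.8304
Length factor from 52 to 18 items: n = 18/52 = 0.3462
r_new = n·r_full / (1 + (n − 1)·r_full) = 0.2875 / 0.4571 ≈ 0.6290

0.63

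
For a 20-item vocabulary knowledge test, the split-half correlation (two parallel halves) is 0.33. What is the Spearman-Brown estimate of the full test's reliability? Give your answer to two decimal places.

The full test is twice the length of either half (n = 2).
r_full = 2(0.33) / (1 + 0.33)
r_full = 0.6600 / 1.3300 ≈ 0.4962

0.50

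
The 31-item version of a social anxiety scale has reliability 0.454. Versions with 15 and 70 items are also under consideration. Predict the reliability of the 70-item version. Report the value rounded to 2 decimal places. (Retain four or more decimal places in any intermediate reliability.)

0.65

The 15-item form is not needed; work directly from the 31-item form with n = 70/31 = 2.2581.
r_{70} = n·r / (1 + (n − 1)·r) = 1.0252 / 1.5712 ≈ 0.6525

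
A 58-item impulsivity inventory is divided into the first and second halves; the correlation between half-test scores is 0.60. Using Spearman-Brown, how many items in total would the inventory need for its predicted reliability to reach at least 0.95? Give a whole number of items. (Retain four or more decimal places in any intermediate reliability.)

Corrected full-test reliability: r_full = 2 × 0.60 / (1 + 0.60) ≈ 0.7500
n = r_tgt(1 − r_full) / [r_full(1 − r_tgt)] = 0.95 × 0.2500 / (0.7500 × 0.05) ≈ 6.3333
Required items = 6.3333 × 58 = 367.33, so 368 items.

368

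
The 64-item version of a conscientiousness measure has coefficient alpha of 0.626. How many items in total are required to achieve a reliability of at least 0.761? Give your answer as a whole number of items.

122

Rearranging the Spearman-Brown formula for n,
n = r_target (1 − r_old) / [ r_old (1 − r_target) ]
n = 0.761 × (1 − 0.626) / [ 0.626 × (1 − 0.761) ]
n = 0.284614 / 0.149614 ≈ 1.9023
So the test needs 1.9023 × 64 ≈ 121.75 items; rounding up, 122.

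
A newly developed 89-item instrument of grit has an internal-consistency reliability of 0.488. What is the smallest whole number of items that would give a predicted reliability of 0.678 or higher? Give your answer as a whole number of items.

197

Spearman-Brown solved for the length factor n:
n = r_target (1 − r_old) / [ r_old (1 − r_target) ]
n = [0.678 × 0.512] / [0.488 × 0.322]
  = 0.347136 / 0.157136 = 2.2091
Items needed = n × 89 = 2.2091 × 89 ≈ 196.61 → round up to 197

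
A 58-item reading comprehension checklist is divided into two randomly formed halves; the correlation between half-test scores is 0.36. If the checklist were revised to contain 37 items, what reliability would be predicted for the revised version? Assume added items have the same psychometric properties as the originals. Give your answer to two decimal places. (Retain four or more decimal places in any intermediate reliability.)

First correct the split-half correlation to full-test reliability: r_full = 2 × 0.36 / (1 + 0.36) ≈ 0.5294
Then adjust to 37 items: n = 37/58 = 0.6379
r_new = n·r_full / (1 + (n − 1)·r_full) = 0.3377 / 0.8083 ≈ 0.4178

0.42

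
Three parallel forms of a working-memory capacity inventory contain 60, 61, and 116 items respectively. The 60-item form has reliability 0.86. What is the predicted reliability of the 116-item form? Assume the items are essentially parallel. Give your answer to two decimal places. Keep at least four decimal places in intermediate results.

0.92

Only the ratio of lengths matters: n = 116/60 = 1.9333
r_{116} = n·r / (1 + (n − 1)·r) = 1.6626 / 1.8026 ≈ 0.9223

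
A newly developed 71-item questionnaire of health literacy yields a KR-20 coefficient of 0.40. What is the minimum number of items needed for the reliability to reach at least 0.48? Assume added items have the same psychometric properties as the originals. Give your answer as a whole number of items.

Rearranging the Spearman-Brown formula for n,
n = r_target (1 − r_old) / [ r_old (1 − r_target) ]
n = [0.48 × 0.60] / [0.40 × 0.52]
n = 0.2880 / 0.2080 ≈ 1.3846
So the test needs 1.3846 × 71 ≈ 98.31 items; rounding up, 99.

99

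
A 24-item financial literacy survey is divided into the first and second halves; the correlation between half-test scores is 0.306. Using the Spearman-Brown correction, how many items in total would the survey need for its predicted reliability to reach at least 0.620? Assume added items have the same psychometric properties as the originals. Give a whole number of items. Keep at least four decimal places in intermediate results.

Corrected full-test reliability: r_full = 2 × 0.306 / (1 + 0.306) ≈ 0.4686
Solve Spearman-Brown for n: n = 0.620(1 − 0.4686) / [0.4686(1 − 0.620)] = 1.8502
Required items = 1.8502 × 24 = 44.40, so 45 items.

45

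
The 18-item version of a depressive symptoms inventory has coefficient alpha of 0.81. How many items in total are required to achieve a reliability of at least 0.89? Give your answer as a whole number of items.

35

Spearman-Brown solved for the length factor n:
n = r_target (1 − r_old) / [ r_old (1 − r_target) ]
n = [0.89 × 0.19] / [0.81 × 0.11]
n = 0.1691 / 0.0891 ≈ 1.8979
1.8979 × 18 = 34.16 → 35 items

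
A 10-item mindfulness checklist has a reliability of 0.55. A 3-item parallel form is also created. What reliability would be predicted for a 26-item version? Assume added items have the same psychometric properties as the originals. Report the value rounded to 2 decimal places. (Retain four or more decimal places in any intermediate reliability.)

0.76

The 3-item form is not needed; work directly from the 10-item form with n = 26/10 = 2.6000.
r_{26} = n·r / (1 + (n − 1)·r) = 1.4300 / 1.8800 ≈ 0.7606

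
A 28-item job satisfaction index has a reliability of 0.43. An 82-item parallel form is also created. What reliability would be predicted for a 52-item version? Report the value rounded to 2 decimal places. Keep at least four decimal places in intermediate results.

0.58

The 82-item form is not needed; work directly from the 28-item form with n = 52/28 = 1.8571.
r_{52} = n·r / (1 + (n − 1)·r) = 0.7986 / 1.3686 ≈ 0.5835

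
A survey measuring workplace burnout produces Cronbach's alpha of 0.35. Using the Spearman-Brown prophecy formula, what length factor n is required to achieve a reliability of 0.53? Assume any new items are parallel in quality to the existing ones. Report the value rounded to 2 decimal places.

2.09

n = 0.53(1 − 0.35) / [0.35(1 − 0.53)]
n = 0.3445 / 0.1645 ≈ 2.0942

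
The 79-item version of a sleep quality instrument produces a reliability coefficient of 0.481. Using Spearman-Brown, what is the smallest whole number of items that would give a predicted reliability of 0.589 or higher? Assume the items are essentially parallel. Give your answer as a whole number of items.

Rearranging the Spearman-Brown formula for n,
n = r_target (1 − r_old) / [ r_old (1 − r_target) ]
n = 0.589 × (1 − 0.481) / [ 0.481 × (1 − 0.589) ]
n = 0.305691 / 0.197691 ≈ 1.5463
So the test needs 1.5463 × 79 ≈ 122.16 items; rounding up, 123.

123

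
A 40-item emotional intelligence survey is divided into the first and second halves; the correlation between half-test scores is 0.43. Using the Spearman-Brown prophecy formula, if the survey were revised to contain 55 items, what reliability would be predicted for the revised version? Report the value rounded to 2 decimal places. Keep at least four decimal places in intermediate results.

First correct the split-half correlation to full-test reliability: r_full = 2 × 0.43 / (1 + 0.43) ≈ 0.6014
Then adjust to 55 items: n = 55/40 = 1.3750
r_new = n·r_full / (1 + (n − 1)·r_full) = 0.8269 / 1.2255 ≈ 0.6747

0.67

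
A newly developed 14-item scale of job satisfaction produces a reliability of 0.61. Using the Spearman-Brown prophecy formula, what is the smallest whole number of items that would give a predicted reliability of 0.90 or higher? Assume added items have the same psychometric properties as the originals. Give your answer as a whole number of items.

81

Rearranging the Spearman-Brown formula for n,
n = r*(1 − r) / [ r (1 − r*) ]
n = 0.90(1 − 0.61) / [0.61(1 − 0.90)]
n = 0.3510 / 0.0610 ≈ 5.7541
Items needed = n × 14 = 5.7541 × 14 ≈ 80.56 → round up to 81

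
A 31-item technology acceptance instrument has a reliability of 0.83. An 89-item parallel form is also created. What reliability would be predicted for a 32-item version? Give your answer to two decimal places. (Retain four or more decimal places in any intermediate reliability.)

The 89-item form is not needed; work directly from the 31-item form with n = 32/31 = 1.0323.
r_{32} = n·r / (1 + (n − 1)·r) = 0.8568 / 1.0268 ≈ 0.8344

0.83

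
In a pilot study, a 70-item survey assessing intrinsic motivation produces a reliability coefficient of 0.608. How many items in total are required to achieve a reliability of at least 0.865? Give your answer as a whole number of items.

290

n = 0.865(1 − 0.608) / [0.608(1 − 0.865)]
  = 0.339080 / 0.082080 = 4.1311
So the test needs 4.1311 × 70 ≈ 289.18 items; rounding up, 290.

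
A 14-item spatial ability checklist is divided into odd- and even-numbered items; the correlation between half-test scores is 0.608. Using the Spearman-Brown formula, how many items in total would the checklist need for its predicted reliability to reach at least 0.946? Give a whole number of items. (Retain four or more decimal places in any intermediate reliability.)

r_full = 2(0.608)/(1 + 0.608) = 0.7562
Solve Spearman-Brown for n: n = 0.946(1 − 0.7562) / [0.7562(1 − 0.946)] = 5.6480
Required items = 5.6480 × 14 = 79.07, so 80 items.

80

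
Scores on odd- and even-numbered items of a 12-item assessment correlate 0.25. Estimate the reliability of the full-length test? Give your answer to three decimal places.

0.400

Apply the Spearman-Brown correction with n = 2:
r_full = 2(0.25) / (1 + 0.25)
r_full = 0.5000 / 1.2500 ≈ 0.4000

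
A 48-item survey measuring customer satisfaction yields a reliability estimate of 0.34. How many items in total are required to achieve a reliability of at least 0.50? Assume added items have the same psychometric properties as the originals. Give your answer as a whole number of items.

Spearman-Brown solved for the length factor n:
n = r_target (1 − r_old) / [ r_old (1 − r_target) ]
n = [0.50 × 0.66] / [0.34 × 0.50]
n = 0.3300 / 0.1700 ≈ 1.9412
1.9412 × 48 = 93.18 → 94 items

94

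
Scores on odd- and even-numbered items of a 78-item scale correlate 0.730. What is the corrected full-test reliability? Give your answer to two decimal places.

Each half is half the length of the full test, so the full test is n = 2 times a half.
r_full = 2r_hh / (1 + r_hh) = 2 × 0.730 / (1 + 0.730)
       = 1.4600 / 1.7300 = 0.8439

0.84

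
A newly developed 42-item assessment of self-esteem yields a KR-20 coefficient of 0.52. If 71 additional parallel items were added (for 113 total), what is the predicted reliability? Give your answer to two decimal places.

The new length is 113/42 = 2.6905 times the old.
r_new = 2.6905·0.52 / [1 + (2.6905 − 1)·0.52]
     = 1.3991 / 1.8791 = 0.7446

0.74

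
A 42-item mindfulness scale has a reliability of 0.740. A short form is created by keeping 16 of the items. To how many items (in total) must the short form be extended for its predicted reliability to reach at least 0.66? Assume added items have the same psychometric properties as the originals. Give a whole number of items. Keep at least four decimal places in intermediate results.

29

Short-form reliability: n = 16/42 = 0.3810; r_16 = n·r/(1+(n−1)r) ≈ 0.5202
Length factor from the short form to reach 0.66: n' = 0.66(1 − 0.5202) / [0.5202(1 − 0.66)] ≈ 1.7904
Items = 1.7904 × 16 ≈ 28.65 → 29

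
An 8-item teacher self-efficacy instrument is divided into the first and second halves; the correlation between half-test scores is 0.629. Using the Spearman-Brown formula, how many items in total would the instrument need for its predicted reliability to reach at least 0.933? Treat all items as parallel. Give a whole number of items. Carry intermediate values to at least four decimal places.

r_full = 2(0.629)/(1 + 0.629) = 0.7723
n = r_tgt(1 − r_full) / [r_full(1 − r_tgt)] = 0.933 × 0.2277 / (0.7723 × 0.067) ≈ 4.1057
Items = 4.1057 × 8 ≈ 32.85 → 33

33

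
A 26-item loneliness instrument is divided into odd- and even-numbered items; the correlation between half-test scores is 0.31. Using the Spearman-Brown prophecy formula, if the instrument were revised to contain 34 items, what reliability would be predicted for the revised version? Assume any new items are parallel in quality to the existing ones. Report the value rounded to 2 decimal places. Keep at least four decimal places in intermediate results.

0.54

First correct the split-half correlation to full-test reliability: r_full = 2 × 0.31 / (1 + 0.31) ≈ 0.4733
Length factor from 26 to 34 items: n = 34/26 = 1.3077
r_new = n·r_full / (1 + (n − 1)·r_full) = 0.6189 / 1.1456 ≈ 0.5402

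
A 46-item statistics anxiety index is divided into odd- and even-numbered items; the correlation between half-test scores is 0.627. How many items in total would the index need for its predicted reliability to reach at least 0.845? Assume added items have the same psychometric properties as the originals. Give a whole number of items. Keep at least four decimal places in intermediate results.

75

Corrected full-test reliability: r_full = 2 × 0.627 / (1 + 0.627) ≈ 0.7707
Solve Spearman-Brown for n: n = 0.845(1 − 0.7707) / [0.7707(1 − 0.845)] = 1.6220
Items = 1.6220 × 46 ≈ 74.61 → 75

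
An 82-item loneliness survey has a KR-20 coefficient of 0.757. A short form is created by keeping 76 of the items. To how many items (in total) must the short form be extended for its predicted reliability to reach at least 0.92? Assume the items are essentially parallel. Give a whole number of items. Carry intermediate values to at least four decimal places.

303

Short-form reliability: n = 76/82 = 0.9268; r_76 = n·r/(1+(n−1)r) ≈ 0.7427
Then solve for n' with r_old = 0.7427, r_target = 0.92: n' = 0.92(1 − 0.7427)/[0.7427(1 − 0.92)] = 3.9840
Total items = 3.9840 × 76 = 302.78, rounded up to 303.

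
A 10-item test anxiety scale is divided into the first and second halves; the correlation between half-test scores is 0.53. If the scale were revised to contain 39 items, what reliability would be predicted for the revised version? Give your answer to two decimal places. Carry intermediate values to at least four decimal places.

0.90

Spearman-Brown correction (n = 2): r_full = 2·0.53/(1 + 0.53) = 0.6928
Then adjust to 39 items: n = 39/10 = 3.9000
r_new = n·r_full / (1 + (n − 1)·r_full) = 2.7019 / 3.0091 ≈ 0.8979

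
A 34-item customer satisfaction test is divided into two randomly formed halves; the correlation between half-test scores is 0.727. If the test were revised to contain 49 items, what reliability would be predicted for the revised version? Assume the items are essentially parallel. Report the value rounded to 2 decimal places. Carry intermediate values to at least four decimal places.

Spearman-Brown correction (n = 2): r_full = 2·0.727/(1 + 0.727) = 0.8419
Length factor from 34 to 49 items: n = 49/34 = 1.4412
r_new = n·r_full / (1 + (n − 1)·r_full) = 1.2133 / 1.3714 ≈ 0.8847

0.88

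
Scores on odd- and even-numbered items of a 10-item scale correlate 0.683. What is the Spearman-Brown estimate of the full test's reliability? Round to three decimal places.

Each half is half the length of the full test, so the full test is n = 2 times a half.
r_full = 2(0.683) / (1 + 0.683)
       = 1.3660 / 1.6830 = 0.8116

0.812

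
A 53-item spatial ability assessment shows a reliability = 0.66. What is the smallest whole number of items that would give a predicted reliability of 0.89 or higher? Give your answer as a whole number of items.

Rearranging the Spearman-Brown formula for n,
n = r*(1 − r) / [ r (1 − r*) ]
n = 0.89 × (1 − 0.66) / [ 0.66 × (1 − 0.89) ]
n = 0.3026 / 0.0726 ≈ 4.1680
Items needed = n × 53 = 4.1680 × 53 ≈ 220.90 → round up to 221

221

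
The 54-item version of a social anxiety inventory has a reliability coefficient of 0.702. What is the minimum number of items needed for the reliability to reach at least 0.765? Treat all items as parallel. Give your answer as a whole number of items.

75

n = 0.765(1 − 0.702) / [0.702(1 − 0.765)]
n = 0.227970 / 0.164970 ≈ 1.3819
So the test needs 1.3819 × 54 ≈ 74.62 items; rounding up, 75.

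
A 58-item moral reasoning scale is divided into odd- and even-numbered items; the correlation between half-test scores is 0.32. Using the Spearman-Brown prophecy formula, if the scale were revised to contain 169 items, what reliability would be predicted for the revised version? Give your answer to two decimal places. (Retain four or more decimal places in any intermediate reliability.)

Spearman-Brown correction (n = 2): r_full = 2·0.32/(1 + 0.32) = 0.4848
Then adjust to 169 items: n = 169/58 = 2.9138
r_new = n·r_full / (1 + (n − 1)·r_full) = 1.4126 / 1.9278 ≈ 0.7328

0.73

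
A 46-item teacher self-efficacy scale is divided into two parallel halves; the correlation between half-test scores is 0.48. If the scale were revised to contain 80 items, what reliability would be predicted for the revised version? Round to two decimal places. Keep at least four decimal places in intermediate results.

0.76

First correct the split-half correlation to full-test reliability: r_full = 2 × 0.48 / (1 + 0.48) ≈ 0.6486
Length factor from 46 to 80 items: n = 80/46 = 1.7391
r_new = n·r_full / (1 + (n − 1)·r_full) = 1.1280 / 1.4794 ≈ 0.7625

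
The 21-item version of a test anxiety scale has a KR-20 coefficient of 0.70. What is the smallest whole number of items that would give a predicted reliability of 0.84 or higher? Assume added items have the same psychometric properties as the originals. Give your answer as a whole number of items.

48

Spearman-Brown solved for the length factor n:
n = r_target (1 − r_old) / [ r_old (1 − r_target) ]
n = 0.84 × (1 − 0.70) / [ 0.70 × (1 − 0.84) ]
n = 0.2520 / 0.1120 ≈ 2.2500
2.2500 × 21 = 47.25 → 48 items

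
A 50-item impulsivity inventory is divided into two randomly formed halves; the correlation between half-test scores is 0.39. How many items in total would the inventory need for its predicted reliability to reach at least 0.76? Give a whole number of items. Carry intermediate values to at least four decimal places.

r_full = 2(0.39)/(1 + 0.39) = 0.5612
n = r_tgt(1 − r_full) / [r_full(1 − r_tgt)] = 0.76 × 0.4388 / (0.5612 × 0.24) ≈ 2.4760
Items = 2.4760 × 50 ≈ 123.80 → 124

124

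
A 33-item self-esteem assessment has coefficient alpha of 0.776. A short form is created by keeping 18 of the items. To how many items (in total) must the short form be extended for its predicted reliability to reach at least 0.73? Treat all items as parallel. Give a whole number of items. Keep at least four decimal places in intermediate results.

Short-form reliability: n = 18/33 = 0.5455; r_18 = n·r/(1+(n−1)r) ≈ 0.6540
Length factor from the short form to reach 0.73: n' = 0.73(1 − 0.6540) / [0.6540(1 − 0.73)] ≈ 1.4304
Total items = 1.4304 × 18 = 25.75, rounded up to 26.

26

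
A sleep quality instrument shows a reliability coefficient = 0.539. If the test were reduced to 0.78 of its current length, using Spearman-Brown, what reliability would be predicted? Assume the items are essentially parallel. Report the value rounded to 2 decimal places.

r_new = 0.78·0.539 / [1 + (0.78 − 1)·0.539]
     = 0.4204 / 0.8814 = 0.4770

0.48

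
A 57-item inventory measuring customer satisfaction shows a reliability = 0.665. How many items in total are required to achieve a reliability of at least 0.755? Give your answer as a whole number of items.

Rearranging the Spearman-Brown formula for n,
n = r_target (1 − r_old) / [ r_old (1 − r_target) ]
n = 0.755 × (1 − 0.665) / [ 0.665 × (1 − 0.755) ]
  = 0.252925 / 0.162925 = 1.5524
1.5524 × 57 = 88.49 → 89 items

89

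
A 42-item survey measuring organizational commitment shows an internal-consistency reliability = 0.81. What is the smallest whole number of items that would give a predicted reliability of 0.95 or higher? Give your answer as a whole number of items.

188

n = 0.95(1 − 0.81) / [0.81(1 − 0.95)]
n = 0.1805 / 0.0405 ≈ 4.4568
So the test needs 4.4568 × 42 ≈ 187.19 items; rounding up, 188.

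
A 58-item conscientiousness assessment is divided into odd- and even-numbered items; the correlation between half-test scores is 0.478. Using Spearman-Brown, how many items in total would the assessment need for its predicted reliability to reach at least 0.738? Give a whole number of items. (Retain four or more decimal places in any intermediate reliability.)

Corrected full-test reliability: r_full = 2 × 0.478 / (1 + 0.478) ≈ 0.6468
n = r_tgt(1 − r_full) / [r_full(1 − r_tgt)] = 0.738 × 0.3532 / (0.6468 × 0.262) ≈ 1.5382
Items = 1.5382 × 58 ≈ 89.22 → 90

90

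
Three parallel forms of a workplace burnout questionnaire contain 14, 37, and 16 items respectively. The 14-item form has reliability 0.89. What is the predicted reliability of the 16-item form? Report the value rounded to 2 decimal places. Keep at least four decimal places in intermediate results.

The 37-item form is not needed; work directly from the 14-item form with n = 16/14 = 1.1429.
r_{16} = n·r / (1 + (n − 1)·r) = 1.0172 / 1.1272 ≈ 0.9024

0.90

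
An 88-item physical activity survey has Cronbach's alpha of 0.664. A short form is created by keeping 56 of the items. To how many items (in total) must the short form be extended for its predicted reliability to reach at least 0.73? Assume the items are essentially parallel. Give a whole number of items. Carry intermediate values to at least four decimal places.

Short-form reliability: n = 56/88 = 0.6364; r_56 = n·r/(1+(n−1)r) ≈ 0.5571
Length factor from the short form to reach 0.73: n' = 0.73(1 − 0.5571) / [0.5571(1 − 0.73)] ≈ 2.1495
Total items = 2.1495 × 56 = 120.37, rounded up to 121.

121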